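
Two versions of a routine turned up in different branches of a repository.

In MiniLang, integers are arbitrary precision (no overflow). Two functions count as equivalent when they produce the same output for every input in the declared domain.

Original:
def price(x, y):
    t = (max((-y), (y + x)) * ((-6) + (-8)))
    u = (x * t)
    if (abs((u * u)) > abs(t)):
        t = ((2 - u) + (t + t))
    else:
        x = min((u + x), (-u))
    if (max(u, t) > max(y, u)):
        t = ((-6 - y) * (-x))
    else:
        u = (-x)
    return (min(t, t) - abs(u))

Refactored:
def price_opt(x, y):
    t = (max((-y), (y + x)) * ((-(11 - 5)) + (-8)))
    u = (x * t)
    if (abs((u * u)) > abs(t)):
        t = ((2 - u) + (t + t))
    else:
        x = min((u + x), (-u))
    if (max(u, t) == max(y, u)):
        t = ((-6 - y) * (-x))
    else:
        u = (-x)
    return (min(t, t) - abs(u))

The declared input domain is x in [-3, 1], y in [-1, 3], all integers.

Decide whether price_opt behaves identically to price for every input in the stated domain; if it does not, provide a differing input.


Evaluate both at x=-3, y=-1.
price: t becomes -14; next u becomes 42; next (abs((u * u)) > abs(t)) evaluates to true; next t becomes -68; next (max(u, t) > max(y, u)) evaluates to false; next u becomes 3; next final value -71
price_opt: t becomes -14; next u becomes 42; next (abs((u * u)) > abs(t)) evaluates to true; next t becomes -68; next (max(u, t) == max(y, u)) evaluates to true; next t becomes -15; next final value -57
-71 vs -57 — the two versions disagree here.
verdict: not equivalent; witness: x=-3, y=-1


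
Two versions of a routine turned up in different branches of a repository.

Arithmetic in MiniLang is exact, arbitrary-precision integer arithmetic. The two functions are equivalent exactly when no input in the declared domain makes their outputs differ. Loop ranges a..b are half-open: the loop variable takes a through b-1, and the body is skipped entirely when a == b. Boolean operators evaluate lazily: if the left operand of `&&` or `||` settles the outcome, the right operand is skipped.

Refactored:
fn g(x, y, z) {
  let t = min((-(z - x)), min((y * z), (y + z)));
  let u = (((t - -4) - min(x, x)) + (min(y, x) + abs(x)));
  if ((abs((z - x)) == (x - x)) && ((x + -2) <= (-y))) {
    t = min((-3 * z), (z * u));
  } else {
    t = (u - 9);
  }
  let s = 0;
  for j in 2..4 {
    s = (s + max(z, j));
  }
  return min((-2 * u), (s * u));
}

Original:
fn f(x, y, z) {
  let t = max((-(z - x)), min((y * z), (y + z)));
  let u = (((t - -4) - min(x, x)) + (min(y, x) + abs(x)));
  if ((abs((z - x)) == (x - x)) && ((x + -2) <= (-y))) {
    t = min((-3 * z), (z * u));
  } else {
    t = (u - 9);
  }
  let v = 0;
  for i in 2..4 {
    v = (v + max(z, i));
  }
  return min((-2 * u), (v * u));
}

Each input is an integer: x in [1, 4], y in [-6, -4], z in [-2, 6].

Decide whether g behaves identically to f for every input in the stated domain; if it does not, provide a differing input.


Not equivalent: x=1, y=-6, z=-2 separates them (-2 vs -50).
f: t=3, then u=1, then ((abs((z - x)) == (x - x)) && ((x + -2) <= (-y))) is false, then t=-8, then v=0, then (i=2), then v=2, then (i=3), then v=5, then returns -2
g: t=-8, then u=-10, then ((abs((z - x)) == (x - x)) && ((x + -2) <= (-y))) is false, then t=-19, then s=0, then (j=2), then s=2, then (j=3), then s=5, then returns -50
verdict: not equivalent; witness: x=1, y=-6, z=-2


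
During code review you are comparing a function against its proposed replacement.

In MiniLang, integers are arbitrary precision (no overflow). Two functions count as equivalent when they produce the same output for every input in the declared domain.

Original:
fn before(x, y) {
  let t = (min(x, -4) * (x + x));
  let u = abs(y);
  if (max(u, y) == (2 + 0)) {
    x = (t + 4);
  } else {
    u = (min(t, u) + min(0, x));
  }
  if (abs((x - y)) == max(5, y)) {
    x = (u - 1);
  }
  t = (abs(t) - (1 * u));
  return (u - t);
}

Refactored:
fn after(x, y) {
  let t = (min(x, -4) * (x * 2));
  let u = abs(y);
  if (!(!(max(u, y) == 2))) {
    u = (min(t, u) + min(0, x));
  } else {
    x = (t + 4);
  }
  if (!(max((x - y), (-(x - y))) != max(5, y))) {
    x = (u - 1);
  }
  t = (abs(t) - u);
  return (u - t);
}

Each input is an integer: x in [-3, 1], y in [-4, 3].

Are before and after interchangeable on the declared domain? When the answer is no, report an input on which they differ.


Take x=-3, y=-4.
before: t becomes 24; next u becomes 4; next (max(u, y) == (2 + 0)) evaluates to false; next u becomes 1; next (abs((x - y)) == max(5, y)) evaluates to false; next t becomes 23; next final value -22
after: t becomes 24; next u becomes 4; next (!(!(max(u, y) == 2))) evaluates to false; next x becomes 28; next (!(max((x - y), (-(x - y))) != max(5, y))) evaluates to false; next t becomes 20; next final value -16
-22 vs -16 — the two versions disagree here.
verdict: not equivalent; witness: x=-3, y=-4


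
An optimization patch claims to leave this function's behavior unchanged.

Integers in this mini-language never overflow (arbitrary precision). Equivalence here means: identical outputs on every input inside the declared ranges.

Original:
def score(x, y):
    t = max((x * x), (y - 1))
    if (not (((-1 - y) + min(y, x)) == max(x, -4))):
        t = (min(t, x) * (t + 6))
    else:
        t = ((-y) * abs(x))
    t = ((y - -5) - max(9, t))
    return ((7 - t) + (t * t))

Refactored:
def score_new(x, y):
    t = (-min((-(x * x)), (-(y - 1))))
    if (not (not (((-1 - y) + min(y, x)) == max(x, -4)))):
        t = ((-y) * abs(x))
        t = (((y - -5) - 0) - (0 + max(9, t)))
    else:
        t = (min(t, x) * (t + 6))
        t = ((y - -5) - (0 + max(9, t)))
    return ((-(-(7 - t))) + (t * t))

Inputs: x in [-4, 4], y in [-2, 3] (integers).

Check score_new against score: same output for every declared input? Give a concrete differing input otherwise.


Comparing the listings, the differences include: statement counts differ, plus boolean connective usage differs, plus min/max/abs usage differs, plus arithmetic usage differs, plus constant usage differs.
As a probe, take x=1, y=2: score runs t=1, then (not (((-1 - y) + min(y, x)) == max(x, -4))) is true, then t=7, then t=-2, then returns 13; score_new runs t=1, then (not (not (((-1 - y) + min(y, x)) == max(x, -4)))) is false, then t=7, then t=-2, then returns 13; both end at 13.
Sweeping the whole domain (54 inputs) finds no disagreement.
verdict: equivalent


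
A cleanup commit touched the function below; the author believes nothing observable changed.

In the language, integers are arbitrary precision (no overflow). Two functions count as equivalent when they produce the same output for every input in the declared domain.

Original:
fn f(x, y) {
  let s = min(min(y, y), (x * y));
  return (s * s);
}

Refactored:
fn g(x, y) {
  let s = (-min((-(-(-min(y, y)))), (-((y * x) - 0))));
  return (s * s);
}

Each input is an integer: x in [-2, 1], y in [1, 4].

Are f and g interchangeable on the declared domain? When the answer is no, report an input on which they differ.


These are not equivalent — on x=-2, y=1 the outputs split (4 vs 1).
f: s = -2; return 4
g: s = 1; return 1
verdict: not equivalent; witness: x=-2, y=1


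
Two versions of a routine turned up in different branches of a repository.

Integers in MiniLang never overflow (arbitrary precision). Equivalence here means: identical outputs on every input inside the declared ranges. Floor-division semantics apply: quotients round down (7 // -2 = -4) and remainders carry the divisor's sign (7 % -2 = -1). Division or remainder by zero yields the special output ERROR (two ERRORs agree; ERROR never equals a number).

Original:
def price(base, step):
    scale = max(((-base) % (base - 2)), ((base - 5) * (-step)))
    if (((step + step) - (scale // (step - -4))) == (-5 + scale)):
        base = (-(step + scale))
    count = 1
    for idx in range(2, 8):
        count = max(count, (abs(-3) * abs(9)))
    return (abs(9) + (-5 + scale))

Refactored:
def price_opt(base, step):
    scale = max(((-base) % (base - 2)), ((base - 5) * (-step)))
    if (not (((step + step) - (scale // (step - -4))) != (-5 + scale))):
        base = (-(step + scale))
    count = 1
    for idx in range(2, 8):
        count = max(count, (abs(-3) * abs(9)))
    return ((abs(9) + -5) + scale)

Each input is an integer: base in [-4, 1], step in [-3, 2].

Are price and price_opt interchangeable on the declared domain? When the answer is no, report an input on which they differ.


Side by side, the visible changes include: comparison usage differs; boolean connective usage differs.
Tracing base=-4, step=-3: price: scale := -2 | (((step + step) - (scale // (step - -4))) == (-5 + scale)): false | count := 1 | iter idx=2: | count := 27 | iter idx=3: | count := 27 | iter idx=4: | count := 27 | iter idx=5: | count := 27 | iter idx=6: | count := 27 | iter idx=7: | count := 27 | result 2 | price_opt: scale := -2 | (not (((step + step) - (scale // (step - -4))) != (-5 + scale))): false | count := 1 | iter idx=2: | count := 27 | iter idx=3: | count := 27 | iter idx=4: | count := 27 | iter idx=5: | count := 27 | iter idx=6: | count := 27 | iter idx=7: | count := 27 | result 2 — matching result 2.
Checked all 36 inputs in the declared domain: the outputs agree on every one.
verdict: equivalent


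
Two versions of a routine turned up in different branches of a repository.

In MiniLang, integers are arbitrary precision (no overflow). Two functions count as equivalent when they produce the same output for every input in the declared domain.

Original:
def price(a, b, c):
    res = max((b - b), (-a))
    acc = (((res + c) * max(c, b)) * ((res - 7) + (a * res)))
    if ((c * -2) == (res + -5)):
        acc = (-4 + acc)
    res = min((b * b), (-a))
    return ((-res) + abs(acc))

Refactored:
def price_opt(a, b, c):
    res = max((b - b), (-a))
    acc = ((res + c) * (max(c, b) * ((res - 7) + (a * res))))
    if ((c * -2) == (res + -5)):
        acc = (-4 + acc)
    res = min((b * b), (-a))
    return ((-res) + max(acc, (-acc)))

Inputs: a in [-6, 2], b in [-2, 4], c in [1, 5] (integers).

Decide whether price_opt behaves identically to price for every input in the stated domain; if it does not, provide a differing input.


This is a faithful refactor — min/max/abs usage differs, but the computed results match everywhere.
One worked example (a=-3, b=3, c=2) — price: res = 3; acc = -195; ((c * -2) == (res + -5)) -> false; res = 3; return 192; price_opt: res = 3; acc = -195; ((c * -2) == (res + -5)) -> false; res = 3; return 192; agreement on 192.
Across all 315 domain points the two functions coincide.
verdict: equivalent


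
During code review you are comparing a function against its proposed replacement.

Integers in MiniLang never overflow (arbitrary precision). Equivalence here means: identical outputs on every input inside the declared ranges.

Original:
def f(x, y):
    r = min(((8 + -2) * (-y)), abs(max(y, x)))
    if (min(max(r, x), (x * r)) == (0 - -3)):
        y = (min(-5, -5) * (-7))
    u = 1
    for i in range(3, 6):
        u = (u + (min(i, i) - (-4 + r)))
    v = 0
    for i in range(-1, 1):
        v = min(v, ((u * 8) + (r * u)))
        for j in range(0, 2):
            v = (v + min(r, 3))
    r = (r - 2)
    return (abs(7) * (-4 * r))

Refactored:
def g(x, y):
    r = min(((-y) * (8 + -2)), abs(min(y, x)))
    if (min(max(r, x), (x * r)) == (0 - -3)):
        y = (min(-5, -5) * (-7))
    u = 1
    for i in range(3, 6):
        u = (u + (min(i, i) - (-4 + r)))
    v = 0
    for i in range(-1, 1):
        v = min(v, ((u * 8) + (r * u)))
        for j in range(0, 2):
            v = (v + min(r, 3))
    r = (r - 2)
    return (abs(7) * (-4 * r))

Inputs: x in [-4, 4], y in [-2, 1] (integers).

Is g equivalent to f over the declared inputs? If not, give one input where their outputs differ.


Not equivalent: x=-4, y=-2 separates them (0 vs -56).
f: r = 2; (min(max(r, x), (x * r)) == (0 - -3)) -> false; u = 1; [i=3]; u = 6; [i=4]; u = 12; [i=5]; u = 19; v = 0; [i=-1]; v = 0; [j=0]; v = 2; [j=1]; v = 4; [i=0]; v = 4; [j=0]; v = 6; [j=1]; v = 8; r = 0; return 0
g: r = 4; (min(max(r, x), (x * r)) == (0 - -3)) -> false; u = 1; [i=3]; u = 4; [i=4]; u = 8; [i=5]; u = 13; v = 0; [i=-1]; v = 0; [j=0]; v = 3; [j=1]; v = 6; [i=0]; v = 6; [j=0]; v = 9; [j=1]; v = 12; r = 2; return -56
verdict: not equivalent; witness: x=-4, y=-2


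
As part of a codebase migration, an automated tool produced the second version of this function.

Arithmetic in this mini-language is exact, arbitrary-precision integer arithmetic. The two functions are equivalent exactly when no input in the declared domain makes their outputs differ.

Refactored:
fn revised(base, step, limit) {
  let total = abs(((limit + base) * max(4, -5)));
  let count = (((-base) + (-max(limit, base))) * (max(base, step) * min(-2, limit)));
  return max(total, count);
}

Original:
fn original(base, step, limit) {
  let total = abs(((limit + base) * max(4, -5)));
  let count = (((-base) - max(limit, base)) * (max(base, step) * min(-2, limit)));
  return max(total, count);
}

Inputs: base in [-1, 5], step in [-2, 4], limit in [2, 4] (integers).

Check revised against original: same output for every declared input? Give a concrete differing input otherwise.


The two versions differ — the changes include arithmetic usage differs.
As a probe, take base=5, step=4, limit=3: original runs total=32, then count=100, then returns 100; revised runs total=32, then count=100, then returns 100; both end at 100.
Every one of the 147 inputs gives matching results.
verdict: equivalent


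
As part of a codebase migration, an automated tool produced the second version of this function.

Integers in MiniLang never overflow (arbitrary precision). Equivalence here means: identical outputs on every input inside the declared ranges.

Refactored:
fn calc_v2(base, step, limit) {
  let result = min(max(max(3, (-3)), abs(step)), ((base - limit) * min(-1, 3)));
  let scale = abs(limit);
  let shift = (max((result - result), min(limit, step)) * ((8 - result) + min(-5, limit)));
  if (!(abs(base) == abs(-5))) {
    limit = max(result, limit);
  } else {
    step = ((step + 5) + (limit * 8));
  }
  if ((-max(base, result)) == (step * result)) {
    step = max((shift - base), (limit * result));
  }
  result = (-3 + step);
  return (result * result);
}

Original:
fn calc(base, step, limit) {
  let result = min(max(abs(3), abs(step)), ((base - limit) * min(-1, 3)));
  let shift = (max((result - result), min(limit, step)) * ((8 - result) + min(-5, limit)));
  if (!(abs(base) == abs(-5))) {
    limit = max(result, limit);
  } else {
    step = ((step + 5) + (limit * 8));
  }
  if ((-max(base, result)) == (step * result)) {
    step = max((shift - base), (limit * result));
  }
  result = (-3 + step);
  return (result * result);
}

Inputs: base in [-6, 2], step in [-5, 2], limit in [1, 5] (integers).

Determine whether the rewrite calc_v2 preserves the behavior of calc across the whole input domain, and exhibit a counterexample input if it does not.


Side by side, the visible changes include: constant usage differs; also statement counts differ; also min/max/abs usage differs; also local variable names differ.
Spot check at base=1, step=0, limit=2 — calc: result := 1 | shift := 0 | (!(abs(base) == abs(-5))): true | limit := 2 | ((-max(base, result)) == (step * result)): false | result := -3 | result 9. calc_v2: result := 1 | scale := 2 | shift := 0 | (!(abs(base) == abs(-5))): true | limit := 2 | ((-max(base, result)) == (step * result)): false | result := -3 | result 9. Both give 9.
Sweeping the whole domain (360 inputs) finds no disagreement.
verdict: equivalent


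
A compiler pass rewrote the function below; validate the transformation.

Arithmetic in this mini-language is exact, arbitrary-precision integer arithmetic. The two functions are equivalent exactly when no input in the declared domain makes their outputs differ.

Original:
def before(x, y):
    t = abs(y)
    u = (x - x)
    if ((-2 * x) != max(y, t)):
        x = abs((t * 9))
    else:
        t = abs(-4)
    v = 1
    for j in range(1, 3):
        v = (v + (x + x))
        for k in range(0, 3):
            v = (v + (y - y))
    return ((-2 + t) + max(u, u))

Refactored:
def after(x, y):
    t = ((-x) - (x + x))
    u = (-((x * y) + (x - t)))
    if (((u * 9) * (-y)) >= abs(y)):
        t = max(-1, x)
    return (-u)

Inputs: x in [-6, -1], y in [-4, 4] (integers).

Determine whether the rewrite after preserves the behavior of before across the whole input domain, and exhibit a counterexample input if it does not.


Take x=-6, y=-4.
before: t = 4; u = 0; ((-2 * x) != max(y, t)) -> true; x = 36; v = 1; [j=1]; v = 73; [k=0]; v = 73; [k=1]; v = 73; [k=2]; v = 73; [j=2]; v = 145; [k=0]; v = 145; [k=1]; v = 145; [k=2]; v = 145; return 2
after: t = 18; u = 0; (((u * 9) * (-y)) >= abs(y)) -> false; return 0
2 vs 0 — the two versions disagree here.
verdict: not equivalent; witness: x=-6, y=-4


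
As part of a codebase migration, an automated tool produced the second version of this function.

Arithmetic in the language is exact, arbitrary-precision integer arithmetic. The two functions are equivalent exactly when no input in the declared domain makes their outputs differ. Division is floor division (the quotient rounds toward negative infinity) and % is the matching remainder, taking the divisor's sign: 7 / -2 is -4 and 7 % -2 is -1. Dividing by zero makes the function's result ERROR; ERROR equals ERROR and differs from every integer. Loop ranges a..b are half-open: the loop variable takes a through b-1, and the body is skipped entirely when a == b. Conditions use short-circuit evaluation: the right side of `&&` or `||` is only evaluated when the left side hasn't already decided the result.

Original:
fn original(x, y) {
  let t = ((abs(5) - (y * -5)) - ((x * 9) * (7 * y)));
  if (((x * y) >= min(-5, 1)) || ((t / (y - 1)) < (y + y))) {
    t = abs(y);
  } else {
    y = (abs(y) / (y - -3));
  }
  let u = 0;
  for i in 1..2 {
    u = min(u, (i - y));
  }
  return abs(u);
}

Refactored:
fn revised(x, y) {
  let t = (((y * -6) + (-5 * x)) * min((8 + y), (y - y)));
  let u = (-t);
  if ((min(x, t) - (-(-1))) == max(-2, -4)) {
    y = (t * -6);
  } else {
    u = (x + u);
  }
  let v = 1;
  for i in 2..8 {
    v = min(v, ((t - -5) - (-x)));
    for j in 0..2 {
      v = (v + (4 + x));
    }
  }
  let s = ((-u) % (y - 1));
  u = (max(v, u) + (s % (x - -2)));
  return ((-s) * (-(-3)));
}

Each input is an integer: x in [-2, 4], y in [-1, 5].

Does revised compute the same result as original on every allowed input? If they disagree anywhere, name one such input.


The rewrite breaks on x=-2, y=-1, where the results are 0 and ERROR.
original: t = -126; (((x * y) >= min(-5, 1)) || ((t / (y - 1)) < (y + y))) -> true; t = 1; u = 0; [i=1]; u = 0; return 0
revised: t = 0; u = 0; ((min(x, t) - (-(-1))) == max(-2, -4)) -> false; u = -2; v = 1; [i=2]; v = 1; [j=0]; v = 3; [j=1]; v = 5; [i=3]; v = 3; [j=0]; v = 5; [j=1]; v = 7; [i=4]; v = 3; [j=0]; v = 5; [j=1]; v = 7; [i=5]; v = 3; [j=0]; v = 5; [j=1]; v = 7; [i=6]; v = 3; [j=0]; v = 5; [j=1]; v = 7; [i=7]; v = 3; [j=0]; v = 5; [j=1]; v = 7; s = 0; division by zero -> ERROR
verdict: not equivalent; witness: x=-2, y=-1


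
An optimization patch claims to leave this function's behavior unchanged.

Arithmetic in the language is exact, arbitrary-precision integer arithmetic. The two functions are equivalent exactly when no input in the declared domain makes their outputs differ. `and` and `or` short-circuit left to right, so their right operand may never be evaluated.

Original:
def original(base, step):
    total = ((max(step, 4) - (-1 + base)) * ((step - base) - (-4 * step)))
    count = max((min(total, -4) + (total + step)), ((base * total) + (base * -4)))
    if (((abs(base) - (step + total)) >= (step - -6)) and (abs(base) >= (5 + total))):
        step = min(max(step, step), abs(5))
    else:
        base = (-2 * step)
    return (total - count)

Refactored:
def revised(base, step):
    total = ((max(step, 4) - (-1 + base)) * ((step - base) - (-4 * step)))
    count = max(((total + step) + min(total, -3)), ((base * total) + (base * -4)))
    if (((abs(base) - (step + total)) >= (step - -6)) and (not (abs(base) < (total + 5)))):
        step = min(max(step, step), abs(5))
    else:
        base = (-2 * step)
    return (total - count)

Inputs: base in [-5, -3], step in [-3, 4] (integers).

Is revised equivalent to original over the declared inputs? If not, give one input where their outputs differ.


These are not equivalent — on base=-5, step=0 the outputs split (4 vs 3).
original: total=50, then count=46, then (((abs(base) - (step + total)) >= (step - -6)) and (abs(base) >= (5 + total))) is false, then base=0, then returns 4
revised: total=50, then count=47, then (((abs(base) - (step + total)) >= (step - -6)) and (not (abs(base) < (total + 5)))) is false, then base=0, then returns 3
verdict: not equivalent; witness: base=-5, step=0


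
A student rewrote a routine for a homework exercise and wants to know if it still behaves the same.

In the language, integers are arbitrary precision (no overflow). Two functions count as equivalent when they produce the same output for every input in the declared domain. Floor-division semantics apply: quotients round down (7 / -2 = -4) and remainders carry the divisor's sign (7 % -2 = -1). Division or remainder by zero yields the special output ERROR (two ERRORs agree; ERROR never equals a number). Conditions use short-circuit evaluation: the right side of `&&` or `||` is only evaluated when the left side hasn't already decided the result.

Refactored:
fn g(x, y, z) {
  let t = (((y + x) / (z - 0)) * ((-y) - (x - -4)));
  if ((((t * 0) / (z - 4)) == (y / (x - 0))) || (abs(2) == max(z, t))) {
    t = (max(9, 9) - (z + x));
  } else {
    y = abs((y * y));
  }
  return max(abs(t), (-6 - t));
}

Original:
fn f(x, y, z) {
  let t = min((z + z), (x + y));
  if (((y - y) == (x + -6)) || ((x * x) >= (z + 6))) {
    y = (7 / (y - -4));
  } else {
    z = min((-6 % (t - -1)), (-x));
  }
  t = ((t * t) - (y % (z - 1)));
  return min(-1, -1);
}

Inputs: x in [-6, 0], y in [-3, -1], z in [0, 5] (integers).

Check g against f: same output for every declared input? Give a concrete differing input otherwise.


Input x=-6, y=-3, z=0: -1 from f versus ERROR from g.
verdict: not equivalent; witness: x=-6, y=-3, z=0


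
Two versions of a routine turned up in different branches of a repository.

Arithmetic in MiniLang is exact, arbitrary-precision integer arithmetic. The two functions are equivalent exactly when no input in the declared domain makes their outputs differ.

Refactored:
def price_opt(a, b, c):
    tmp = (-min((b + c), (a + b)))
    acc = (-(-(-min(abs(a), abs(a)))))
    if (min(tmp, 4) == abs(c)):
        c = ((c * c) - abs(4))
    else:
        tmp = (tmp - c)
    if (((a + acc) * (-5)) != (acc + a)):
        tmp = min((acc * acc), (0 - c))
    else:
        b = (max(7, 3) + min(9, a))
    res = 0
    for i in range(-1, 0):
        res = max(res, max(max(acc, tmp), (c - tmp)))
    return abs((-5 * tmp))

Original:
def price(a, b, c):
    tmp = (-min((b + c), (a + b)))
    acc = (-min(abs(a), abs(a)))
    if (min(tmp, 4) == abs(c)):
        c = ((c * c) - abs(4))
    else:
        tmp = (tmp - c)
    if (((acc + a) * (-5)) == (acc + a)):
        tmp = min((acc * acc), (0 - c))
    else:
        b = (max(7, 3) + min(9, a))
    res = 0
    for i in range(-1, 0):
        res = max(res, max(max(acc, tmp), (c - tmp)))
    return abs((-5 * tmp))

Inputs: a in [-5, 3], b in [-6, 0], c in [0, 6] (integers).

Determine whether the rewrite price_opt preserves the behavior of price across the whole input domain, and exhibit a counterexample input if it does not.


The rewrite breaks on a=-5, b=-6, c=0, where the results are 55 and 0.
price: tmp becomes 11; next acc becomes -5; next (min(tmp, 4) == abs(c)) evaluates to false; next tmp becomes 11; next (((acc + a) * (-5)) == (acc + a)) evaluates to false; next b becomes 2; next res becomes 0; next at i=-1:; next res becomes 11; next final value 55
price_opt: tmp becomes 11; next acc becomes -5; next (min(tmp, 4) == abs(c)) evaluates to false; next tmp becomes 11; next (((a + acc) * (-5)) != (acc + a)) evaluates to true; next tmp becomes 0; next res becomes 0; next at i=-1:; next res becomes 0; next final value 0
verdict: not equivalent; witness: a=-5, b=-6, c=0


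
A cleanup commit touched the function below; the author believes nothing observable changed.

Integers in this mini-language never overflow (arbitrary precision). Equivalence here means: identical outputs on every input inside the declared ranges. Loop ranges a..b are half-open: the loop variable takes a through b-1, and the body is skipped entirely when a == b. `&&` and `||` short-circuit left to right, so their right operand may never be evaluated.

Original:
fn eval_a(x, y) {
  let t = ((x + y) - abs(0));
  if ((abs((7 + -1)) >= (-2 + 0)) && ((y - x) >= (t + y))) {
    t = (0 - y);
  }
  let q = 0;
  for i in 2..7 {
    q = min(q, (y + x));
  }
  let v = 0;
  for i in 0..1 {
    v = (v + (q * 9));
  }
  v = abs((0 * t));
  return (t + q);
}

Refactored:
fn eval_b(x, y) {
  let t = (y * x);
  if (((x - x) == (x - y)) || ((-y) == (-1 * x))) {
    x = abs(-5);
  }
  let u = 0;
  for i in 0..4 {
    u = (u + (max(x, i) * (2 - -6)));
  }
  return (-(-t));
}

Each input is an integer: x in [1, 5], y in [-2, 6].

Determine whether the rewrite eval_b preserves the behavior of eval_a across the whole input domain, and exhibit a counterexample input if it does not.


Not equivalent: x=1, y=-2 separates them (1 vs -2).
eval_a: t=-1, then ((abs((7 + -1)) >= (-2 + 0)) && ((y - x) >= (t + y))) is true, then t=2, then q=0, then (i=2), then q=-1, then (i=3), then q=-1, then (i=4), then q=-1, then (i=5), then q=-1, then (i=6), then q=-1, then v=0, then (i=0), then v=-9, then v=0, then returns 1
eval_b: t=-2, then (((x - x) == (x - y)) || ((-y) == (-1 * x))) is false, then u=0, then (i=0), then u=8, then (i=1), then u=16, then (i=2), then u=32, then (i=3), then u=56, then returns -2
verdict: not equivalent; witness: x=1, y=-2


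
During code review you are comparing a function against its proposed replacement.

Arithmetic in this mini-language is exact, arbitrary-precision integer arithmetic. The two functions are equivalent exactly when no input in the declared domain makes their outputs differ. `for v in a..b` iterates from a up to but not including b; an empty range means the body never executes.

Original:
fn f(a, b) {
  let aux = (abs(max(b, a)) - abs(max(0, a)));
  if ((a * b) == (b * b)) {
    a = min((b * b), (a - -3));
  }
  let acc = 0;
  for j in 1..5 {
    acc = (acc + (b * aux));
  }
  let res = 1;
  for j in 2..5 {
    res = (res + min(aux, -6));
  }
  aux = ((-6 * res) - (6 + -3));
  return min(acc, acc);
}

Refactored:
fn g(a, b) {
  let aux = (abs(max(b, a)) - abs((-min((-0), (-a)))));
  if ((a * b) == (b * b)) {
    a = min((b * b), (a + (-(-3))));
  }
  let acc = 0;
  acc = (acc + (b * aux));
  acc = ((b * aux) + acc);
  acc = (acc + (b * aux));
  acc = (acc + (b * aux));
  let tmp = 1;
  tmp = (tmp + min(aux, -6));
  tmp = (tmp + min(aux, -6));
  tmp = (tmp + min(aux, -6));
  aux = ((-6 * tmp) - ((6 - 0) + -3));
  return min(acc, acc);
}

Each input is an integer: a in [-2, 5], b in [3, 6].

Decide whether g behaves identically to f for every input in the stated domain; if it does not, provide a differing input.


Although local variable names differ; loop structure differs; min/max/abs usage differs; arithmetic usage differs; constant usage differs; statement counts differ, 32/32 inputs agree.
verdict: equivalent


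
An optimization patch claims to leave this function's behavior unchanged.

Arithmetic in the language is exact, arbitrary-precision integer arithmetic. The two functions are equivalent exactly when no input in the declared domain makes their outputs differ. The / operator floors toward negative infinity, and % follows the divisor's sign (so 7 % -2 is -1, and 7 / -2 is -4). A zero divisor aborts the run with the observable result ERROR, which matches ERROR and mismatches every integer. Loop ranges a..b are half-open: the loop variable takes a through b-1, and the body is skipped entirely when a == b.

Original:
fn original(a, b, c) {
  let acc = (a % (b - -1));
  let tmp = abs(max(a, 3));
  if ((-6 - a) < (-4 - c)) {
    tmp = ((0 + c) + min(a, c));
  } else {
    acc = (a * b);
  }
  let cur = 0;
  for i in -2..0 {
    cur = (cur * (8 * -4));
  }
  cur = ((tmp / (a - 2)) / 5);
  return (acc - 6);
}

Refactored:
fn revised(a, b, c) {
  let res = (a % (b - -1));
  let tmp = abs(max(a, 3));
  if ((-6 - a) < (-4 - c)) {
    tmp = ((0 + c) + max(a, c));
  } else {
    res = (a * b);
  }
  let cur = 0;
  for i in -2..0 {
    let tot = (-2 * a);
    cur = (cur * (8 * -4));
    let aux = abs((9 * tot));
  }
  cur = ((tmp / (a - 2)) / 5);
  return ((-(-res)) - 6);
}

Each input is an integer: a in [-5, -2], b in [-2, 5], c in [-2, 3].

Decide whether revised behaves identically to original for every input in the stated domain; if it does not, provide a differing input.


The edit looks behavioral (`min(a, c)` became `max(a, c)`), but over these ranges it never changes the outcome.
Spot check at a=-2, b=2, c=3 — original: acc=1, then tmp=3, then ((-6 - a) < (-4 - c)) is false, then acc=-4, then cur=0, then (i=-2), then cur=0, then (i=-1), then cur=0, then cur=-1, then returns -10. revised: res=1, then tmp=3, then ((-6 - a) < (-4 - c)) is false, then res=-4, then cur=0, then (i=-2), then tot=4, then cur=0, then aux=36, then (i=-1), then tot=4, then cur=0, then aux=36, then cur=-1, then returns -10. Both give -10.
Sweeping the whole domain (192 inputs) finds no disagreement.
verdict: equivalent


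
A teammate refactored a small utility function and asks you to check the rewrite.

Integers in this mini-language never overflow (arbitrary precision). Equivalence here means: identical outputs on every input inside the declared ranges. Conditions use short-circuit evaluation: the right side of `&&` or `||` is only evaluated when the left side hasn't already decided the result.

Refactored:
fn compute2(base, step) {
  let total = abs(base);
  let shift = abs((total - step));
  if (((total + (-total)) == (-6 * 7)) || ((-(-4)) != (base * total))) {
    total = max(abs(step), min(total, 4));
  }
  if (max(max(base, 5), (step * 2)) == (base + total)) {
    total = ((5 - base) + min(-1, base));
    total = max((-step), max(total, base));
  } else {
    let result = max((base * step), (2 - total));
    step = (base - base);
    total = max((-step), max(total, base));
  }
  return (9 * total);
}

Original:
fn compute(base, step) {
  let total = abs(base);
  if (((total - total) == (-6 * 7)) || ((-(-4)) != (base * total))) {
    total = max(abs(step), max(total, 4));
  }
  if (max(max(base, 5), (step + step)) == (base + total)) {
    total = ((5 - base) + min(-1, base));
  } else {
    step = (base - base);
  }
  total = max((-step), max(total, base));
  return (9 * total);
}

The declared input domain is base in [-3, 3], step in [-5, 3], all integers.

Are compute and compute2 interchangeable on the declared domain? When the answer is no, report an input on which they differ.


Run the pair on base=-3, step=-3.
compute: total becomes 3; next (((total - total) == (-6 * 7)) || ((-(-4)) != (base * total))) evaluates to true; next total becomes 4; next (max(max(base, 5), (step + step)) == (base + total)) evaluates to false; next step becomes 0; next total becomes 4; next final value 36
compute2: total becomes 3; next shift becomes 6; next (((total + (-total)) == (-6 * 7)) || ((-(-4)) != (base * total))) evaluates to true; next total becomes 3; next (max(max(base, 5), (step * 2)) == (base + total)) evaluates to false; next result becomes 9; next step becomes 0; next total becomes 3; next final value 27
36 vs 27 — the two versions disagree here.
verdict: not equivalent; witness: base=-3, step=-3


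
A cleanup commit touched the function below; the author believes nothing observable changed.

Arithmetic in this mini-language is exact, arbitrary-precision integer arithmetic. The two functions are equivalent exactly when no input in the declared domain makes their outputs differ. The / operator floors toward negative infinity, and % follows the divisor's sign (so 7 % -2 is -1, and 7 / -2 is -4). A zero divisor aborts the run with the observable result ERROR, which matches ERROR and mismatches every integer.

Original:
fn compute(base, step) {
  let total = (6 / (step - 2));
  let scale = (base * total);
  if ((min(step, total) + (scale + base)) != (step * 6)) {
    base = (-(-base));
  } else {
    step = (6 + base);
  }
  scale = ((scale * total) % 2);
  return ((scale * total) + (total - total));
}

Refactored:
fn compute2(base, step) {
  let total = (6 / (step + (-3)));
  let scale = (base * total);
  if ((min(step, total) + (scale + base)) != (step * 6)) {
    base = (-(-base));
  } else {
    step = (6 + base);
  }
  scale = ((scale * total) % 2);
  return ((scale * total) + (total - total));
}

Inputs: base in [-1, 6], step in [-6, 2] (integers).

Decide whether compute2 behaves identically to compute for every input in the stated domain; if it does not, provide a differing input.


On input base=-1, step=-3, compute returns 0 while compute2 returns -1.
verdict: not equivalent; witness: base=-1, step=-3


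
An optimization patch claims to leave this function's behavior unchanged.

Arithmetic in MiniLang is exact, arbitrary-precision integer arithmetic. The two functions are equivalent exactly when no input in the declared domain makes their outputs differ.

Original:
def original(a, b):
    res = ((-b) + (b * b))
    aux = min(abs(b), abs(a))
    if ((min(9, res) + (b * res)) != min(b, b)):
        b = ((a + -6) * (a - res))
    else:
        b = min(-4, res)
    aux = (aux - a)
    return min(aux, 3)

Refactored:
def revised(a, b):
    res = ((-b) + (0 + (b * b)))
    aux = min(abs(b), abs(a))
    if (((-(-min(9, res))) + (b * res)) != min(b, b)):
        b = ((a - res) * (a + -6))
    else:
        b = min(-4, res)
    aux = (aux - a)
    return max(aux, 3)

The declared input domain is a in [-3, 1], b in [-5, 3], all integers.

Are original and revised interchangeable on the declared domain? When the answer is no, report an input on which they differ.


Consider the input a=-3, b=-5.
original: res := 30 | aux := 3 | ((min(9, res) + (b * res)) != min(b, b)): true | b := 297 | aux := 6 | result 3
revised: res := 30 | aux := 3 | (((-(-min(9, res))) + (b * res)) != min(b, b)): true | b := 297 | aux := 6 | result 6
3 and 6 differ, so these are not the same function on this domain.
verdict: not equivalent; witness: a=-3, b=-5


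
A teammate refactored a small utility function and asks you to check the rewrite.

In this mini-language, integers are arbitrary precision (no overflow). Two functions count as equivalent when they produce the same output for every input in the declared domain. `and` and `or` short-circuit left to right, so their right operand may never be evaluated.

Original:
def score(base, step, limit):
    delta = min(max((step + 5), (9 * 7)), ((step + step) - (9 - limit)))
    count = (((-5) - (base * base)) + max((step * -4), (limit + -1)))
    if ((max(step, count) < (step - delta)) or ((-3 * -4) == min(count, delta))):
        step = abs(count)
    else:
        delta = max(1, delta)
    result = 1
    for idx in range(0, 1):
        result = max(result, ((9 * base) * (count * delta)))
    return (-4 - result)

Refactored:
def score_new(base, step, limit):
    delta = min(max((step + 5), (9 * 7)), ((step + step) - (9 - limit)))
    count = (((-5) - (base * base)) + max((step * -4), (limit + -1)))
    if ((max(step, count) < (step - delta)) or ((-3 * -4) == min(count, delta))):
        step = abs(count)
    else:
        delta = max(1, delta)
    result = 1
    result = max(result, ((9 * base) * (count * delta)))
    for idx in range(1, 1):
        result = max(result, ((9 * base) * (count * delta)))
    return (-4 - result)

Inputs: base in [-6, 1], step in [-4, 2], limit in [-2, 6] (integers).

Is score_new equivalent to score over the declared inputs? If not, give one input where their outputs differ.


Reading the diff, among the changes: statement counts differ; also min/max/abs usage differs; also arithmetic usage differs; also constant usage differs; also loop structure differs.
Tracing base=-1, step=-1, limit=0: score: delta becomes -11; next count becomes -2; next ((max(step, count) < (step - delta)) or ((-3 * -4) == min(count, delta))) evaluates to true; next step becomes 2; next result becomes 1; next at idx=0:; next result becomes 1; next final value -5 | score_new: delta becomes -11; next count becomes -2; next ((max(step, count) < (step - delta)) or ((-3 * -4) == min(count, delta))) evaluates to true; next step becomes 2; next result becomes 1; next result becomes 1; next idx never enters its loop body; next final value -5 — matching result -5.
Checked all 504 inputs in the declared domain: the outputs agree on every one.
verdict: equivalent


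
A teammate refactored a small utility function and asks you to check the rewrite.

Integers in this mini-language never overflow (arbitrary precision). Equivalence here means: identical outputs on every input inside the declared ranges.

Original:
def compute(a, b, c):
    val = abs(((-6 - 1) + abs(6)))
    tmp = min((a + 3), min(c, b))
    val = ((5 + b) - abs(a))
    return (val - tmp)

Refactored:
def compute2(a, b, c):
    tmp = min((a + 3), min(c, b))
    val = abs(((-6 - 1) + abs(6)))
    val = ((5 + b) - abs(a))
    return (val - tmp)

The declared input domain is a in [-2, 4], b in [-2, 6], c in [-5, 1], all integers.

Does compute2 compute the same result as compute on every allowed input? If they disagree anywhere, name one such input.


This is a faithful refactor — same computation, different form, but the computed results match everywhere.
As a probe, take a=0, b=3, c=-5: compute runs val becomes 1; next tmp becomes -5; next val becomes 8; next final value 13; compute2 runs tmp becomes -5; next val becomes 1; next val becomes 8; next final value 13; both end at 13.
Sweeping the whole domain (441 inputs) finds no disagreement.
verdict: equivalent


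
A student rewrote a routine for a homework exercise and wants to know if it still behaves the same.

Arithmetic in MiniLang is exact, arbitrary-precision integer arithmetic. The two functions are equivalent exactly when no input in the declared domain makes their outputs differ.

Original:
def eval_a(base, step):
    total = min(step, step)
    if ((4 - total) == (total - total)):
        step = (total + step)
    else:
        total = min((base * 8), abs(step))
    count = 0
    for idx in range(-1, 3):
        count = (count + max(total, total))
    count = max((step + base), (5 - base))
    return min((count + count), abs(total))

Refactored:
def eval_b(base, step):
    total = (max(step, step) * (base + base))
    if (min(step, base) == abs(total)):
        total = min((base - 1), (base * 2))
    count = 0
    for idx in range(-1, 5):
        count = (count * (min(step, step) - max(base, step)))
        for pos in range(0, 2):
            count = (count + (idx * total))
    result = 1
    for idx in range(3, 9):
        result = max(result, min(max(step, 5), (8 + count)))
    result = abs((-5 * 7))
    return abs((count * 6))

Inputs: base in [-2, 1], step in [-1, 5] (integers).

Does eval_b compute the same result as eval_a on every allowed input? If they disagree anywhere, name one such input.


Consider the input base=-2, step=-1.
eval_a: total := -1 | ((4 - total) == (total - total)): false | total := -16 | count := 0 | iter idx=-1: | count := -16 | iter idx=0: | count := -32 | iter idx=1: | count := -48 | iter idx=2: | count := -64 | count := 7 | result 14
eval_b: total := 4 | (min(step, base) == abs(total)): false | count := 0 | iter idx=-1: | count := 0 | iter pos=0: | count := -4 | iter pos=1: | count := -8 | iter idx=0: | count := 0 | iter pos=0: | count := 0 | iter pos=1: | count := 0 | iter idx=1: | count := 0 | iter pos=0: | count := 4 | iter pos=1: | count := 8 | iter idx=2: | count := 0 | iter pos=0: | count := 8 | iter pos=1: | count := 16 | iter idx=3: | count := 0 | iter pos=0: | count := 12 | iter pos=1: | count := 24 | iter idx=4: | count := 0 | iter pos=0: | count := 16 | iter pos=1: | count := 32 | result := 1 | iter idx=3: | result := 5 | iter idx=4: | result := 5 | iter idx=5: | result := 5 | iter idx=6: | result := 5 | iter idx=7: | result := 5 | iter idx=8: | result := 5 | result := 35 | result 192
14 != 192, so the rewrite changes behavior.
verdict: not equivalent; witness: base=-2, step=-1
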